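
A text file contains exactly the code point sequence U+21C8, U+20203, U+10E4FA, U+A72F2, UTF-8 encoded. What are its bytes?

E2 87 88 F0 A0 88 83 F4 8E 93 BA F2 A7 8B B2

U+21C8: 3-byte form → E2 87 88.
U+20203: 4-byte form → F0 A0 88 83.
U+10E4FA: 4-byte form → F4 8E 93 BA.
U+A72F2: 4-byte form → F2 A7 8B B2.
Concatenated (15 bytes): E2 87 88 F0 A0 88 83 F4 8E 93 BA F2 A7 8B B2.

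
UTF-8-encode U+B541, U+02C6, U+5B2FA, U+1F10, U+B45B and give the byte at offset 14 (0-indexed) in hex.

U+B541 → 3-byte form EB 95 81 at offsets 0–2.
U+02C6 → 2-byte form CB 86 at offsets 3–4.
U+5B2FA → 4-byte form F1 9B 8B BA at offsets 5–8.
U+1F10 → 3-byte form E1 BC 90 at offsets 9–11.
U+B45B → 3-byte form EB 91 9B at offsets 12–14.
Offset 14 falls in char 5's range; it's byte 3 of EB 91 9B = 0x9B.

0x9B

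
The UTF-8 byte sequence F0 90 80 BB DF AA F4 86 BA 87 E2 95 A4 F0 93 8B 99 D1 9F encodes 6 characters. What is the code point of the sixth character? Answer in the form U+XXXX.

U+045F

Offset 0: leading byte 0xF0 = 11110000 → 4-byte char #1 = F0 90 80 BB.
Offset 4: leading byte 0xDF = 11011111 → 2-byte char #2 = DF AA.
Offset 6: leading byte 0xF4 = 11110100 → 4-byte char #3 = F4 86 BA 87.
Offset 10: leading byte 0xE2 = 11100010 → 3-byte char #4 = E2 95 A4.
Offset 13: leading byte 0xF0 = 11110000 → 4-byte char #5 = F0 93 8B 99.
Offset 17: leading byte 0xD1 = 11010001 → 2-byte char #6 = D1 9F.
Leading byte 0xD1 = 11010001 matches 110xxxxx → 2-byte sequence.
Byte 1: 0xD1 = 11010001, payload 10001 (5 bits).
Byte 2: 0x9F = 10011111 (10xxxxxx ✓), payload 011111.
Concatenate: 10001011111 = 0x45F (11 bits → U+045F).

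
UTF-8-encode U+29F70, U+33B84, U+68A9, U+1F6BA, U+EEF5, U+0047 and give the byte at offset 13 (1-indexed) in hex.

0x9F

1-indexed offset 13 is 0-indexed offset 12.
U+29F70 → 4-byte form F0 A9 BD B0 at offsets 0–3.
U+33B84 → 4-byte form F0 B3 AE 84 at offsets 4–7.
U+68A9 → 3-byte form E6 A2 A9 at offsets 8–10.
U+1F6BA → 4-byte form F0 9F 9A BA at offsets 11–14.
Offset 12 falls in char 4's range; it's byte 2 of F0 9F 9A BA = 0x9F.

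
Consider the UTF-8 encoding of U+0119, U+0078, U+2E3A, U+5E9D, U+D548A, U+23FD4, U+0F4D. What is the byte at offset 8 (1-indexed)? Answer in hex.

1-indexed offset 8 is 0-indexed offset 7.
U+0119 → 2-byte form C4 99 at offsets 0–1.
U+0078 → 1-byte form 78 at offsets 2–2.
U+2E3A → 3-byte form E2 B8 BA at offsets 3–5.
U+5E9D → 3-byte form E5 BA 9D at offsets 6–8.
Offset 7 falls in char 4's range; it's byte 2 of E5 BA 9D = 0xBA.

0xBA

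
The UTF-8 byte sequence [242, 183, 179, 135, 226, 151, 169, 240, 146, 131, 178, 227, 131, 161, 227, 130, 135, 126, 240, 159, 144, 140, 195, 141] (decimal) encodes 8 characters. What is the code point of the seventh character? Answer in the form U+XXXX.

Offset 0: leading byte 0xF2 = 11110010 → 4-byte char #1 = F2 B7 B3 87.
Offset 4: leading byte 0xE2 = 11100010 → 3-byte char #2 = E2 97 A9.
Offset 7: leading byte 0xF0 = 11110000 → 4-byte char #3 = F0 92 83 B2.
Offset 11: leading byte 0xE3 = 11100011 → 3-byte char #4 = E3 83 A1.
Offset 14: leading byte 0xE3 = 11100011 → 3-byte char #5 = E3 82 87.
Offset 17: leading byte 0x7E = 01111110 → 1-byte char #6 = 7E.
Offset 18: leading byte 0xF0 = 11110000 → 4-byte char #7 = F0 9F 90 8C.
Leading byte 0xF0 = 11110000 matches 11110xxx → 4-byte sequence.
Byte 1: 0xF0 = 11110000, payload 000 (3 bits).
Byte 2: 0x9F = 10011111 (10xxxxxx ✓), payload 011111.
Byte 3: 0x90 = 10010000 (10xxxxxx ✓), payload 010000.
Byte 4: 0x8C = 10001100 (10xxxxxx ✓), payload 001100.
Concatenate: 000011111010000001100 = 0x1F40C (21 bits → U+1F40C).

U+1F40C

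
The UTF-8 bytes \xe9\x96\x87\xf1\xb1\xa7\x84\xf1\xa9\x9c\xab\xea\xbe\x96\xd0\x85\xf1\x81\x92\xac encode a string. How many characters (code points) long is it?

Byte at offset 0: 0xE9 = 11101001 → 3-byte char (#1). Advance 3.
Byte at offset 3: 0xF1 = 11110001 → 4-byte char (#2). Advance 4.
Byte at offset 7: 0xF1 = 11110001 → 4-byte char (#3). Advance 4.
Byte at offset 11: 0xEA = 11101010 → 3-byte char (#4). Advance 3.
Byte at offset 14: 0xD0 = 11010000 → 2-byte char (#5). Advance 2.
Byte at offset 16: 0xF1 = 11110001 → 4-byte char (#6). Advance 4.
Reached end at offset 20 after 6 code points.

6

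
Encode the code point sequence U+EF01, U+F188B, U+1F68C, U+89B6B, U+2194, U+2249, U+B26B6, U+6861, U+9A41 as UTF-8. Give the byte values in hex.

U+EF01: 3-byte form → EE BC 81.
U+F188B: 4-byte form → F3 B1 A2 8B.
U+1F68C: 4-byte form → F0 9F 9A 8C.
U+89B6B: 4-byte form → F2 89 AD AB.
U+2194: 3-byte form → E2 86 94.
U+2249: 3-byte form → E2 89 89.
U+B26B6: 4-byte form → F2 B2 9A B6.
U+6861: 3-byte form → E6 A1 A1.
U+9A41: 3-byte form → E9 A9 81.
Concatenated (31 bytes): EE BC 81 F3 B1 A2 8B F0 9F 9A 8C F2 89 AD AB E2 86 94 E2 89 89 F2 B2 9A B6 E6 A1 A1 E9 A9 81.

EE BC 81 F3 B1 A2 8B F0 9F 9A 8C F2 89 AD AB E2 86 94 E2 89 89 F2 B2 9A B6 E6 A1 A1 E9 A9 81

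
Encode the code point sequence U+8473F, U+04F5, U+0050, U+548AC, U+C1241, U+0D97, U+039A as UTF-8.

U+8473F: 4-byte form → F2 84 9C BF.
U+04F5: 2-byte form → D3 B5.
U+0050: 1-byte form → 50.
U+548AC: 4-byte form → F1 94 A2 AC.
U+C1241: 4-byte form → F3 81 89 81.
U+0D97: 3-byte form → E0 B6 97.
U+039A: 2-byte form → CE 9A.
Concatenated (20 bytes): F2 84 9C BF D3 B5 50 F1 94 A2 AC F3 81 89 81 E0 B6 97 CE 9A.

F2 84 9C BF D3 B5 50 F1 94 A2 AC F3 81 89 81 E0 B6 97 CE 9A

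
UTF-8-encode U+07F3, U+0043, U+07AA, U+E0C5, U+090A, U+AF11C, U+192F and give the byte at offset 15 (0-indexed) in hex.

U+07F3 → 2-byte form DF B3 at offsets 0–1.
U+0043 → 1-byte form 43 at offsets 2–2.
U+07AA → 2-byte form DE AA at offsets 3–4.
U+E0C5 → 3-byte form EE 83 85 at offsets 5–7.
U+090A → 3-byte form E0 A4 8A at offsets 8–10.
U+AF11C → 4-byte form F2 AF 84 9C at offsets 11–14.
U+192F → 3-byte form E1 A4 AF at offsets 15–17.
Offset 15 falls in char 7's range; it's byte 1 of E1 A4 AF = 0xE1.

0xE1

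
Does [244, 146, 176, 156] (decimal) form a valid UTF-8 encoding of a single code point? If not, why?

invalid (encodes a value above U+10FFFF)

Leading byte 0xF4 = 11110100 → 4-byte form.
Payload = 0x112C1C, which exceeds U+10FFFF, the maximum Unicode code point. (Leading bytes F5–FF, or F4 followed by ≥ 0x90, are invalid.)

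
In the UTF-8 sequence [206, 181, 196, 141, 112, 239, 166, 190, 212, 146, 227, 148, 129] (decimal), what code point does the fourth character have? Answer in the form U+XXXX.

U+F9BE

Offset 0: leading byte 0xCE = 11001110 → 2-byte char #1 = CE B5.
Offset 2: leading byte 0xC4 = 11000100 → 2-byte char #2 = C4 8D.
Offset 4: leading byte 0x70 = 01110000 → 1-byte char #3 = 70.
Offset 5: leading byte 0xEF = 11101111 → 3-byte char #4 = EF A6 BE.
Leading byte 0xEF = 11101111 matches 1110xxxx → 3-byte sequence.
Byte 1: 0xEF = 11101111, payload 1111 (4 bits).
Byte 2: 0xA6 = 10100110 (10xxxxxx ✓), payload 100110.
Byte 3: 0xBE = 10111110 (10xxxxxx ✓), payload 111110.
Concatenate: 1111100110111110 = 0xF9BE (16 bits → U+F9BE).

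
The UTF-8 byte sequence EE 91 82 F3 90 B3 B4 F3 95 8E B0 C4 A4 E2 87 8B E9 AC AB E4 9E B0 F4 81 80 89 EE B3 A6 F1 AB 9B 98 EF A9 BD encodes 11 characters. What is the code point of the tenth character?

Offset 0: leading byte 0xEE = 11101110 → 3-byte char #1 = EE 91 82.
Offset 3: leading byte 0xF3 = 11110011 → 4-byte char #2 = F3 90 B3 B4.
Offset 7: leading byte 0xF3 = 11110011 → 4-byte char #3 = F3 95 8E B0.
Offset 11: leading byte 0xC4 = 11000100 → 2-byte char #4 = C4 A4.
Offset 13: leading byte 0xE2 = 11100010 → 3-byte char #5 = E2 87 8B.
Offset 16: leading byte 0xE9 = 11101001 → 3-byte char #6 = E9 AC AB.
Offset 19: leading byte 0xE4 = 11100100 → 3-byte char #7 = E4 9E B0.
Offset 22: leading byte 0xF4 = 11110100 → 4-byte char #8 = F4 81 80 89.
Offset 26: leading byte 0xEE = 11101110 → 3-byte char #9 = EE B3 A6.
Offset 29: leading byte 0xF1 = 11110001 → 4-byte char #10 = F1 AB 9B 98.
Leading byte 0xF1 = 11110001 matches 11110xxx → 4-byte sequence.
Byte 1: 0xF1 = 11110001, payload 001 (3 bits).
Byte 2: 0xAB = 10101011 (10xxxxxx ✓), payload 101011.
Byte 3: 0x9B = 10011011 (10xxxxxx ✓), payload 011011.
Byte 4: 0x98 = 10011000 (10xxxxxx ✓), payload 011000.
Concatenate: 001101011011011011000 = 0x6B6D8 (21 bits → U+6B6D8).

U+6B6D8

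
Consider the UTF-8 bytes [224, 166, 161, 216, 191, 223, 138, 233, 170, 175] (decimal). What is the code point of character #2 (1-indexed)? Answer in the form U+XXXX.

U+063F

Offset 0: leading byte 0xE0 = 11100000 → 3-byte char #1 = E0 A6 A1.
Offset 3: leading byte 0xD8 = 11011000 → 2-byte char #2 = D8 BF.
Leading byte 0xD8 = 11011000 matches 110xxxxx → 2-byte sequence.
Byte 1: 0xD8 = 11011000, payload 11000 (5 bits).
Byte 2: 0xBF = 10111111 (10xxxxxx ✓), payload 111111.
Concatenate: 11000111111 = 0x63F (11 bits → U+063F).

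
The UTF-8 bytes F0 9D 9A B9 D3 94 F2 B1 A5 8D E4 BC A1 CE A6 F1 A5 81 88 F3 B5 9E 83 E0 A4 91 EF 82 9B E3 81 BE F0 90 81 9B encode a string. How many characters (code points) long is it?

Byte at offset 0: 0xF0 = 11110000 → 4-byte char (#1). Advance 4.
Byte at offset 4: 0xD3 = 11010011 → 2-byte char (#2). Advance 2.
Byte at offset 6: 0xF2 = 11110010 → 4-byte char (#3). Advance 4.
Byte at offset 10: 0xE4 = 11100100 → 3-byte char (#4). Advance 3.
Byte at offset 13: 0xCE = 11001110 → 2-byte char (#5). Advance 2.
Byte at offset 15: 0xF1 = 11110001 → 4-byte char (#6). Advance 4.
Byte at offset 19: 0xF3 = 11110011 → 4-byte char (#7). Advance 4.
Byte at offset 23: 0xE0 = 11100000 → 3-byte char (#8). Advance 3.
Byte at offset 26: 0xEF = 11101111 → 3-byte char (#9). Advance 3.
Byte at offset 29: 0xE3 = 11100011 → 3-byte char (#10). Advance 3.
Byte at offset 32: 0xF0 = 11110000 → 4-byte char (#11). Advance 4.
Reached end at offset 36 after 11 code points.

11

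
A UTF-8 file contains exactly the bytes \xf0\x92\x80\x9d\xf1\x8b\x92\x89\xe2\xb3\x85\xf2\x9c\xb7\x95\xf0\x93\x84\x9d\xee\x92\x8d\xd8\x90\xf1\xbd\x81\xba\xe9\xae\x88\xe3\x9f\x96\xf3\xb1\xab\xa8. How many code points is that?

Byte at offset 0: 0xF0 = 11110000 → 4-byte char (#1). Advance 4.
Byte at offset 4: 0xF1 = 11110001 → 4-byte char (#2). Advance 4.
Byte at offset 8: 0xE2 = 11100010 → 3-byte char (#3). Advance 3.
Byte at offset 11: 0xF2 = 11110010 → 4-byte char (#4). Advance 4.
Byte at offset 15: 0xF0 = 11110000 → 4-byte char (#5). Advance 4.
Byte at offset 19: 0xEE = 11101110 → 3-byte char (#6). Advance 3.
Byte at offset 22: 0xD8 = 11011000 → 2-byte char (#7). Advance 2.
Byte at offset 24: 0xF1 = 11110001 → 4-byte char (#8). Advance 4.
Byte at offset 28: 0xE9 = 11101001 → 3-byte char (#9). Advance 3.
Byte at offset 31: 0xE3 = 11100011 → 3-byte char (#10). Advance 3.
Byte at offset 34: 0xF3 = 11110011 → 4-byte char (#11). Advance 4.
Reached end at offset 38 after 11 code points.

11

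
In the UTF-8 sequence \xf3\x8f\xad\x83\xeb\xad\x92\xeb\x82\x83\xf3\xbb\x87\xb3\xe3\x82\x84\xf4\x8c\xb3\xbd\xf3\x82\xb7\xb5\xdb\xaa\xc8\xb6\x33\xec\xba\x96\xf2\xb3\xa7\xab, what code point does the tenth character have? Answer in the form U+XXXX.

U+0033

Offset 0: leading byte 0xF3 = 11110011 → 4-byte char #1 = F3 8F AD 83.
Offset 4: leading byte 0xEB = 11101011 → 3-byte char #2 = EB AD 92.
Offset 7: leading byte 0xEB = 11101011 → 3-byte char #3 = EB 82 83.
Offset 10: leading byte 0xF3 = 11110011 → 4-byte char #4 = F3 BB 87 B3.
Offset 14: leading byte 0xE3 = 11100011 → 3-byte char #5 = E3 82 84.
Offset 17: leading byte 0xF4 = 11110100 → 4-byte char #6 = F4 8C B3 BD.
Offset 21: leading byte 0xF3 = 11110011 → 4-byte char #7 = F3 82 B7 B5.
Offset 25: leading byte 0xDB = 11011011 → 2-byte char #8 = DB AA.
Offset 27: leading byte 0xC8 = 11001000 → 2-byte char #9 = C8 B6.
Offset 29: leading byte 0x33 = 00110011 → 1-byte char #10 = 33.
Leading byte 0x33 = 00110011 matches 0xxxxxxx → 1-byte sequence.
Byte 1: 0x33 = 00110011, payload 0110011 (7 bits).
Concatenate: 0110011 = 0x33 (7 bits → U+0033).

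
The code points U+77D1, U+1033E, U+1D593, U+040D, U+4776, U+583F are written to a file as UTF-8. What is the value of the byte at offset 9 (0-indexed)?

0x96

U+77D1 → 3-byte form E7 9F 91 at offsets 0–2.
U+1033E → 4-byte form F0 90 8C BE at offsets 3–6.
U+1D593 → 4-byte form F0 9D 96 93 at offsets 7–10.
Offset 9 falls in char 3's range; it's byte 3 of F0 9D 96 93 = 0x96.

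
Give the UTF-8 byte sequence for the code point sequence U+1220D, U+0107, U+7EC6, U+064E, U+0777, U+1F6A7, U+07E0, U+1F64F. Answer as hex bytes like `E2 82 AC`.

U+1220D: 4-byte form → F0 92 88 8D.
U+0107: 2-byte form → C4 87.
U+7EC6: 3-byte form → E7 BB 86.
U+064E: 2-byte form → D9 8E.
U+0777: 2-byte form → DD B7.
U+1F6A7: 4-byte form → F0 9F 9A A7.
U+07E0: 2-byte form → DF A0.
U+1F64F: 4-byte form → F0 9F 99 8F.
Concatenated (23 bytes): F0 92 88 8D C4 87 E7 BB 86 D9 8E DD B7 F0 9F 9A A7 DF A0 F0 9F 99 8F.

F0 92 88 8D C4 87 E7 BB 86 D9 8E DD B7 F0 9F 9A A7 DF A0 F0 9F 99 8F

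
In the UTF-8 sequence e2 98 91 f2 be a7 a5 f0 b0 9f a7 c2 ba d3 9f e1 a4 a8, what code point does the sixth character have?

U+1928

Offset 0: leading byte 0xE2 = 11100010 → 3-byte char #1 = E2 98 91.
Offset 3: leading byte 0xF2 = 11110010 → 4-byte char #2 = F2 BE A7 A5.
Offset 7: leading byte 0xF0 = 11110000 → 4-byte char #3 = F0 B0 9F A7.
Offset 11: leading byte 0xC2 = 11000010 → 2-byte char #4 = C2 BA.
Offset 13: leading byte 0xD3 = 11010011 → 2-byte char #5 = D3 9F.
Offset 15: leading byte 0xE1 = 11100001 → 3-byte char #6 = E1 A4 A8.
Leading byte 0xE1 = 11100001 matches 1110xxxx → 3-byte sequence.
Byte 1: 0xE1 = 11100001, payload 0001 (4 bits).
Byte 2: 0xA4 = 10100100 (10xxxxxx ✓), payload 100100.
Byte 3: 0xA8 = 10101000 (10xxxxxx ✓), payload 101000.
Concatenate: 0001100100101000 = 0x1928 (16 bits → U+1928).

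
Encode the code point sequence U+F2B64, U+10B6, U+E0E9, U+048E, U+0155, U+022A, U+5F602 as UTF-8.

U+F2B64: 4-byte form → F3 B2 AD A4.
U+10B6: 3-byte form → E1 82 B6.
U+E0E9: 3-byte form → EE 83 A9.
U+048E: 2-byte form → D2 8E.
U+0155: 2-byte form → C5 95.
U+022A: 2-byte form → C8 AA.
U+5F602: 4-byte form → F1 9F 98 82.
Concatenated (20 bytes): F3 B2 AD A4 E1 82 B6 EE 83 A9 D2 8E C5 95 C8 AA F1 9F 98 82.

F3 B2 AD A4 E1 82 B6 EE 83 A9 D2 8E C5 95 C8 AA F1 9F 98 82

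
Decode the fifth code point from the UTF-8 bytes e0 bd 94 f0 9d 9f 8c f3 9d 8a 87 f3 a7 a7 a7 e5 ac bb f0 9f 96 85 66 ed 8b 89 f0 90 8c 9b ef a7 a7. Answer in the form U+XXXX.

Offset 0: leading byte 0xE0 = 11100000 → 3-byte char #1 = E0 BD 94.
Offset 3: leading byte 0xF0 = 11110000 → 4-byte char #2 = F0 9D 9F 8C.
Offset 7: leading byte 0xF3 = 11110011 → 4-byte char #3 = F3 9D 8A 87.
Offset 11: leading byte 0xF3 = 11110011 → 4-byte char #4 = F3 A7 A7 A7.
Offset 15: leading byte 0xE5 = 11100101 → 3-byte char #5 = E5 AC BB.
Leading byte 0xE5 = 11100101 matches 1110xxxx → 3-byte sequence.
Byte 1: 0xE5 = 11100101, payload 0101 (4 bits).
Byte 2: 0xAC = 10101100 (10xxxxxx ✓), payload 101100.
Byte 3: 0xBB = 10111011 (10xxxxxx ✓), payload 111011.
Concatenate: 0101101100111011 = 0x5B3B (16 bits → U+5B3B).

U+5B3B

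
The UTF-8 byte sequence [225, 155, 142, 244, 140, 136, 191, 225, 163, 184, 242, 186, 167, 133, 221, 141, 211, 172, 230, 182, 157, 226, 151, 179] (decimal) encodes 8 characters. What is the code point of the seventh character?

Offset 0: leading byte 0xE1 = 11100001 → 3-byte char #1 = E1 9B 8E.
Offset 3: leading byte 0xF4 = 11110100 → 4-byte char #2 = F4 8C 88 BF.
Offset 7: leading byte 0xE1 = 11100001 → 3-byte char #3 = E1 A3 B8.
Offset 10: leading byte 0xF2 = 11110010 → 4-byte char #4 = F2 BA A7 85.
Offset 14: leading byte 0xDD = 11011101 → 2-byte char #5 = DD 8D.
Offset 16: leading byte 0xD3 = 11010011 → 2-byte char #6 = D3 AC.
Offset 18: leading byte 0xE6 = 11100110 → 3-byte char #7 = E6 B6 9D.
Leading byte 0xE6 = 11100110 matches 1110xxxx → 3-byte sequence.
Byte 1: 0xE6 = 11100110, payload 0110 (4 bits).
Byte 2: 0xB6 = 10110110 (10xxxxxx ✓), payload 110110.
Byte 3: 0x9D = 10011101 (10xxxxxx ✓), payload 011101.
Concatenate: 0110110110011101 = 0x6D9D (16 bits → U+6D9D).

U+6D9D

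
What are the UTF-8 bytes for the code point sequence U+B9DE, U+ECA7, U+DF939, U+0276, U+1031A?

U+B9DE: 3-byte form → EB A7 9E.
U+ECA7: 3-byte form → EE B2 A7.
U+DF939: 4-byte form → F3 9F A4 B9.
U+0276: 2-byte form → C9 B6.
U+1031A: 4-byte form → F0 90 8C 9A.
Concatenated (16 bytes): EB A7 9E EE B2 A7 F3 9F A4 B9 C9 B6 F0 90 8C 9A.

EB A7 9E EE B2 A7 F3 9F A4 B9 C9 B6 F0 90 8C 9A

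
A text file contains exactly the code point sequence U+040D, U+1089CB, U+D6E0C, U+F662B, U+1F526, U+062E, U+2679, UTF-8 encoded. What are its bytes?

U+040D: 2-byte form → D0 8D.
U+1089CB: 4-byte form → F4 88 A7 8B.
U+D6E0C: 4-byte form → F3 96 B8 8C.
U+F662B: 4-byte form → F3 B6 98 AB.
U+1F526: 4-byte form → F0 9F 94 A6.
U+062E: 2-byte form → D8 AE.
U+2679: 3-byte form → E2 99 B9.
Concatenated (23 bytes): D0 8D F4 88 A7 8B F3 96 B8 8C F3 B6 98 AB F0 9F 94 A6 D8 AE E2 99 B9.

D0 8D F4 88 A7 8B F3 96 B8 8C F3 B6 98 AB F0 9F 94 A6 D8 AE E2 99 B9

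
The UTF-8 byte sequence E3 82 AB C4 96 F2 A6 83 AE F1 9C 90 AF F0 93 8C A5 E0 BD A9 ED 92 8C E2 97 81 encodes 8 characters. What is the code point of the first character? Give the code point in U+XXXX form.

U+30AB

Offset 0: leading byte 0xE3 = 11100011 → 3-byte char #1 = E3 82 AB.
Leading byte 0xE3 = 11100011 matches 1110xxxx → 3-byte sequence.
Byte 1: 0xE3 = 11100011, payload 0011 (4 bits).
Byte 2: 0x82 = 10000010 (10xxxxxx ✓), payload 000010.
Byte 3: 0xAB = 10101011 (10xxxxxx ✓), payload 101011.
Concatenate: 0011000010101011 = 0x30AB (16 bits → U+30AB).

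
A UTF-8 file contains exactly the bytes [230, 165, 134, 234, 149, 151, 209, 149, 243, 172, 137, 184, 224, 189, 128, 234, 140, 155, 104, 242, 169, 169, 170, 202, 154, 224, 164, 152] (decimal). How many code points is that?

10

Byte at offset 0: 0xE6 = 11100110 → 3-byte char (#1). Advance 3.
Byte at offset 3: 0xEA = 11101010 → 3-byte char (#2). Advance 3.
Byte at offset 6: 0xD1 = 11010001 → 2-byte char (#3). Advance 2.
Byte at offset 8: 0xF3 = 11110011 → 4-byte char (#4). Advance 4.
Byte at offset 12: 0xE0 = 11100000 → 3-byte char (#5). Advance 3.
Byte at offset 15: 0xEA = 11101010 → 3-byte char (#6). Advance 3.
Byte at offset 18: 0x68 = 01101000 → 1-byte char (#7). Advance 1.
Byte at offset 19: 0xF2 = 11110010 → 4-byte char (#8). Advance 4.
Byte at offset 23: 0xCA = 11001010 → 2-byte char (#9). Advance 2.
Byte at offset 25: 0xE0 = 11100000 → 3-byte char (#10). Advance 3.
Reached end at offset 28 after 10 code points.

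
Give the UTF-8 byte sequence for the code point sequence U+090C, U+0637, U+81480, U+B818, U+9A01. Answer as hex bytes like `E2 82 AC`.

E0 A4 8C D8 B7 F2 81 92 80 EB A0 98 E9 A8 81

U+090C: 3-byte form → E0 A4 8C.
U+0637: 2-byte form → D8 B7.
U+81480: 4-byte form → F2 81 92 80.
U+B818: 3-byte form → EB A0 98.
U+9A01: 3-byte form → E9 A8 81.
Concatenated (15 bytes): E0 A4 8C D8 B7 F2 81 92 80 EB A0 98 E9 A8 81.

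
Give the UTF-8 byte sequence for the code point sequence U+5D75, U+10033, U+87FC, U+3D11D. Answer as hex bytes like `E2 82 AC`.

U+5D75: 3-byte form → E5 B5 B5.
U+10033: 4-byte form → F0 90 80 B3.
U+87FC: 3-byte form → E8 9F BC.
U+3D11D: 4-byte form → F0 BD 84 9D.
Concatenated (14 bytes): E5 B5 B5 F0 90 80 B3 E8 9F BC F0 BD 84 9D.

E5 B5 B5 F0 90 80 B3 E8 9F BC F0 BD 84 9D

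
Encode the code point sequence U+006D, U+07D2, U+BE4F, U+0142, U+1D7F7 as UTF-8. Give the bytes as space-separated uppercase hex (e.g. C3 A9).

6D DF 92 EB B9 8F C5 82 F0 9D 9F B7

U+006D: 1-byte form → 6D.
U+07D2: 2-byte form → DF 92.
U+BE4F: 3-byte form → EB B9 8F.
U+0142: 2-byte form → C5 82.
U+1D7F7: 4-byte form → F0 9D 9F B7.
Concatenated (12 bytes): 6D DF 92 EB B9 8F C5 82 F0 9D 9F B7.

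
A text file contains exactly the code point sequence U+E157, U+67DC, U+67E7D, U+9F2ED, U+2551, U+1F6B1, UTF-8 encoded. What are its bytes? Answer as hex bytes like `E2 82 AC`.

U+E157: 3-byte form → EE 85 97.
U+67DC: 3-byte form → E6 9F 9C.
U+67E7D: 4-byte form → F1 A7 B9 BD.
U+9F2ED: 4-byte form → F2 9F 8B AD.
U+2551: 3-byte form → E2 95 91.
U+1F6B1: 4-byte form → F0 9F 9A B1.
Concatenated (21 bytes): EE 85 97 E6 9F 9C F1 A7 B9 BD F2 9F 8B AD E2 95 91 F0 9F 9A B1.

EE 85 97 E6 9F 9C F1 A7 B9 BD F2 9F 8B AD E2 95 91 F0 9F 9A B1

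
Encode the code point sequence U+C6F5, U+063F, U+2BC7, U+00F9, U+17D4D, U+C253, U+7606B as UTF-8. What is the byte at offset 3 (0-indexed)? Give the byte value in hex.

U+C6F5 → 3-byte form EC 9B B5 at offsets 0–2.
U+063F → 2-byte form D8 BF at offsets 3–4.
Offset 3 falls in char 2's range; it's byte 1 of D8 BF = 0xD8.

0xD8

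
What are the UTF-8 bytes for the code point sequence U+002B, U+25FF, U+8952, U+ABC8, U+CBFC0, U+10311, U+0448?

U+002B: 1-byte form → 2B.
U+25FF: 3-byte form → E2 97 BF.
U+8952: 3-byte form → E8 A5 92.
U+ABC8: 3-byte form → EA AF 88.
U+CBFC0: 4-byte form → F3 8B BF 80.
U+10311: 4-byte form → F0 90 8C 91.
U+0448: 2-byte form → D1 88.
Concatenated (20 bytes): 2B E2 97 BF E8 A5 92 EA AF 88 F3 8B BF 80 F0 90 8C 91 D1 88.

2B E2 97 BF E8 A5 92 EA AF 88 F3 8B BF 80 F0 90 8C 91 D1 88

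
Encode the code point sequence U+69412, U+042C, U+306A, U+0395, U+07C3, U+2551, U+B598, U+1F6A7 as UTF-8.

U+69412: 4-byte form → F1 A9 90 92.
U+042C: 2-byte form → D0 AC.
U+306A: 3-byte form → E3 81 AA.
U+0395: 2-byte form → CE 95.
U+07C3: 2-byte form → DF 83.
U+2551: 3-byte form → E2 95 91.
U+B598: 3-byte form → EB 96 98.
U+1F6A7: 4-byte form → F0 9F 9A A7.
Concatenated (23 bytes): F1 A9 90 92 D0 AC E3 81 AA CE 95 DF 83 E2 95 91 EB 96 98 F0 9F 9A A7.

F1 A9 90 92 D0 AC E3 81 AA CE 95 DF 83 E2 95 91 EB 96 98 F0 9F 9A A7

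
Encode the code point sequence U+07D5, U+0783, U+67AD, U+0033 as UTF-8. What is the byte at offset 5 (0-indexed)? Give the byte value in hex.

0x9E

U+07D5 → 2-byte form DF 95 at offsets 0–1.
U+0783 → 2-byte form DE 83 at offsets 2–3.
U+67AD → 3-byte form E6 9E AD at offsets 4–6.
Offset 5 falls in char 3's range; it's byte 2 of E6 9E AD = 0x9E.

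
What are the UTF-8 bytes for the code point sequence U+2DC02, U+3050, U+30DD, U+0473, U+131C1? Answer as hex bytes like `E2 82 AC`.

F0 AD B0 82 E3 81 90 E3 83 9D D1 B3 F0 93 87 81

U+2DC02: 4-byte form → F0 AD B0 82.
U+3050: 3-byte form → E3 81 90.
U+30DD: 3-byte form → E3 83 9D.
U+0473: 2-byte form → D1 B3.
U+131C1: 4-byte form → F0 93 87 81.
Concatenated (16 bytes): F0 AD B0 82 E3 81 90 E3 83 9D D1 B3 F0 93 87 81.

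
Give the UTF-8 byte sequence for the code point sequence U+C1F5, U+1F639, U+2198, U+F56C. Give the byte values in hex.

U+C1F5: 3-byte form → EC 87 B5.
U+1F639: 4-byte form → F0 9F 98 B9.
U+2198: 3-byte form → E2 86 98.
U+F56C: 3-byte form → EF 95 AC.
Concatenated (13 bytes): EC 87 B5 F0 9F 98 B9 E2 86 98 EF 95 AC.

EC 87 B5 F0 9F 98 B9 E2 86 98 EF 95 AC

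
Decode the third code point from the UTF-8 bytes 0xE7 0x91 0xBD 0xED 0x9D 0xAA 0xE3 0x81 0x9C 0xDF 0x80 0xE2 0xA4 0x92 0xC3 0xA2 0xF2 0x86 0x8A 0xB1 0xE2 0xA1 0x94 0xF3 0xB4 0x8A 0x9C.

U+305C

Offset 0: leading byte 0xE7 = 11100111 → 3-byte char #1 = E7 91 BD.
Offset 3: leading byte 0xED = 11101101 → 3-byte char #2 = ED 9D AA.
Offset 6: leading byte 0xE3 = 11100011 → 3-byte char #3 = E3 81 9C.
Leading byte 0xE3 = 11100011 matches 1110xxxx → 3-byte sequence.
Byte 1: 0xE3 = 11100011, payload 0011 (4 bits).
Byte 2: 0x81 = 10000001 (10xxxxxx ✓), payload 000001.
Byte 3: 0x9C = 10011100 (10xxxxxx ✓), payload 011100.
Concatenate: 0011000001011100 = 0x305C (16 bits → U+305C).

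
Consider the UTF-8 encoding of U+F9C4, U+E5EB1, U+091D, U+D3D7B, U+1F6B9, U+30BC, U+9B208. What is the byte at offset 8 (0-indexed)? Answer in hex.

0xA4

U+F9C4 → 3-byte form EF A7 84 at offsets 0–2.
U+E5EB1 → 4-byte form F3 A5 BA B1 at offsets 3–6.
U+091D → 3-byte form E0 A4 9D at offsets 7–9.
Offset 8 falls in char 3's range; it's byte 2 of E0 A4 9D = 0xA4.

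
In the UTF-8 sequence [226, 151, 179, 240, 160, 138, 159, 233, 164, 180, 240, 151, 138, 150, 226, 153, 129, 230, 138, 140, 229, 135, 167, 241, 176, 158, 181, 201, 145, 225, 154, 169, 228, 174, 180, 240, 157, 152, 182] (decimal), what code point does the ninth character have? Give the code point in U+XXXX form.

U+0251

Offset 0: leading byte 0xE2 = 11100010 → 3-byte char #1 = E2 97 B3.
Offset 3: leading byte 0xF0 = 11110000 → 4-byte char #2 = F0 A0 8A 9F.
Offset 7: leading byte 0xE9 = 11101001 → 3-byte char #3 = E9 A4 B4.
Offset 10: leading byte 0xF0 = 11110000 → 4-byte char #4 = F0 97 8A 96.
Offset 14: leading byte 0xE2 = 11100010 → 3-byte char #5 = E2 99 81.
Offset 17: leading byte 0xE6 = 11100110 → 3-byte char #6 = E6 8A 8C.
Offset 20: leading byte 0xE5 = 11100101 → 3-byte char #7 = E5 87 A7.
Offset 23: leading byte 0xF1 = 11110001 → 4-byte char #8 = F1 B0 9E B5.
Offset 27: leading byte 0xC9 = 11001001 → 2-byte char #9 = C9 91.
Leading byte 0xC9 = 11001001 matches 110xxxxx → 2-byte sequence.
Byte 1: 0xC9 = 11001001, payload 01001 (5 bits).
Byte 2: 0x91 = 10010001 (10xxxxxx ✓), payload 010001.
Concatenate: 01001010001 = 0x251 (11 bits → U+0251).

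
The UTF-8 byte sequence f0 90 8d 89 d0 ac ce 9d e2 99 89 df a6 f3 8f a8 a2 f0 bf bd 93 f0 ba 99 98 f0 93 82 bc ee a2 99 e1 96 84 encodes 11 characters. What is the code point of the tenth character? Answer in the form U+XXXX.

Offset 0: leading byte 0xF0 = 11110000 → 4-byte char #1 = F0 90 8D 89.
Offset 4: leading byte 0xD0 = 11010000 → 2-byte char #2 = D0 AC.
Offset 6: leading byte 0xCE = 11001110 → 2-byte char #3 = CE 9D.
Offset 8: leading byte 0xE2 = 11100010 → 3-byte char #4 = E2 99 89.
Offset 11: leading byte 0xDF = 11011111 → 2-byte char #5 = DF A6.
Offset 13: leading byte 0xF3 = 11110011 → 4-byte char #6 = F3 8F A8 A2.
Offset 17: leading byte 0xF0 = 11110000 → 4-byte char #7 = F0 BF BD 93.
Offset 21: leading byte 0xF0 = 11110000 → 4-byte char #8 = F0 BA 99 98.
Offset 25: leading byte 0xF0 = 11110000 → 4-byte char #9 = F0 93 82 BC.
Offset 29: leading byte 0xEE = 11101110 → 3-byte char #10 = EE A2 99.
Leading byte 0xEE = 11101110 matches 1110xxxx → 3-byte sequence.
Byte 1: 0xEE = 11101110, payload 1110 (4 bits).
Byte 2: 0xA2 = 10100010 (10xxxxxx ✓), payload 100010.
Byte 3: 0x99 = 10011001 (10xxxxxx ✓), payload 011001.
Concatenate: 1110100010011001 = 0xE899 (16 bits → U+E899).

U+E899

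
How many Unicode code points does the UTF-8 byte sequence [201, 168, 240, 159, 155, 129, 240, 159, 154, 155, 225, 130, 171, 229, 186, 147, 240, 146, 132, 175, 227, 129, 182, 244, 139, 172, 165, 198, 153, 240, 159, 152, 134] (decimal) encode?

Byte at offset 0: 0xC9 = 11001001 → 2-byte char (#1). Advance 2.
Byte at offset 2: 0xF0 = 11110000 → 4-byte char (#2). Advance 4.
Byte at offset 6: 0xF0 = 11110000 → 4-byte char (#3). Advance 4.
Byte at offset 10: 0xE1 = 11100001 → 3-byte char (#4). Advance 3.
Byte at offset 13: 0xE5 = 11100101 → 3-byte char (#5). Advance 3.
Byte at offset 16: 0xF0 = 11110000 → 4-byte char (#6). Advance 4.
Byte at offset 20: 0xE3 = 11100011 → 3-byte char (#7). Advance 3.
Byte at offset 23: 0xF4 = 11110100 → 4-byte char (#8). Advance 4.
Byte at offset 27: 0xC6 = 11000110 → 2-byte char (#9). Advance 2.
Byte at offset 29: 0xF0 = 11110000 → 4-byte char (#10). Advance 4.
Reached end at offset 33 after 10 code points.

10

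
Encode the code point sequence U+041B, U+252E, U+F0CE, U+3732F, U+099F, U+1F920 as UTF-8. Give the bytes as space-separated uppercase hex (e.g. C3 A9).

U+041B: 2-byte form → D0 9B.
U+252E: 3-byte form → E2 94 AE.
U+F0CE: 3-byte form → EF 83 8E.
U+3732F: 4-byte form → F0 B7 8C AF.
U+099F: 3-byte form → E0 A6 9F.
U+1F920: 4-byte form → F0 9F A4 A0.
Concatenated (19 bytes): D0 9B E2 94 AE EF 83 8E F0 B7 8C AF E0 A6 9F F0 9F A4 A0.

D0 9B E2 94 AE EF 83 8E F0 B7 8C AF E0 A6 9F F0 9F A4 A0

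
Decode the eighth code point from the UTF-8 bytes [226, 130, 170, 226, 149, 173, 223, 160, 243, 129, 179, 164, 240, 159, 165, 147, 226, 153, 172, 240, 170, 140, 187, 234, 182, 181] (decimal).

U+ADB5

Offset 0: leading byte 0xE2 = 11100010 → 3-byte char #1 = E2 82 AA.
Offset 3: leading byte 0xE2 = 11100010 → 3-byte char #2 = E2 95 AD.
Offset 6: leading byte 0xDF = 11011111 → 2-byte char #3 = DF A0.
Offset 8: leading byte 0xF3 = 11110011 → 4-byte char #4 = F3 81 B3 A4.
Offset 12: leading byte 0xF0 = 11110000 → 4-byte char #5 = F0 9F A5 93.
Offset 16: leading byte 0xE2 = 11100010 → 3-byte char #6 = E2 99 AC.
Offset 19: leading byte 0xF0 = 11110000 → 4-byte char #7 = F0 AA 8C BB.
Offset 23: leading byte 0xEA = 11101010 → 3-byte char #8 = EA B6 B5.
Leading byte 0xEA = 11101010 matches 1110xxxx → 3-byte sequence.
Byte 1: 0xEA = 11101010, payload 1010 (4 bits).
Byte 2: 0xB6 = 10110110 (10xxxxxx ✓), payload 110110.
Byte 3: 0xB5 = 10110101 (10xxxxxx ✓), payload 110101.
Concatenate: 1010110110110101 = 0xADB5 (16 bits → U+ADB5).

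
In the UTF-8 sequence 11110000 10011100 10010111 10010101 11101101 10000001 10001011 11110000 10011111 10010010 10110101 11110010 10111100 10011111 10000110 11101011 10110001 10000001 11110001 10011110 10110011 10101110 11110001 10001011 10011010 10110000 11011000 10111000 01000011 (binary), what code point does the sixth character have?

Offset 0: leading byte 0xF0 = 11110000 → 4-byte char #1 = F0 9C 97 95.
Offset 4: leading byte 0xED = 11101101 → 3-byte char #2 = ED 81 8B.
Offset 7: leading byte 0xF0 = 11110000 → 4-byte char #3 = F0 9F 92 B5.
Offset 11: leading byte 0xF2 = 11110010 → 4-byte char #4 = F2 BC 9F 86.
Offset 15: leading byte 0xEB = 11101011 → 3-byte char #5 = EB B1 81.
Offset 18: leading byte 0xF1 = 11110001 → 4-byte char #6 = F1 9E B3 AE.
Leading byte 0xF1 = 11110001 matches 11110xxx → 4-byte sequence.
Byte 1: 0xF1 = 11110001, payload 001 (3 bits).
Byte 2: 0x9E = 10011110 (10xxxxxx ✓), payload 011110.
Byte 3: 0xB3 = 10110011 (10xxxxxx ✓), payload 110011.
Byte 4: 0xAE = 10101110 (10xxxxxx ✓), payload 101110.
Concatenate: 001011110110011101110 = 0x5ECEE (21 bits → U+5ECEE).

U+5ECEE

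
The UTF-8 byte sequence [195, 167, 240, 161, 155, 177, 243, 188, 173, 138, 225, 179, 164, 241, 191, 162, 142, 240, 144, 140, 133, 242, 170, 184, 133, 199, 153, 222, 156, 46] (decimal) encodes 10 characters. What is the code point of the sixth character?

Offset 0: leading byte 0xC3 = 11000011 → 2-byte char #1 = C3 A7.
Offset 2: leading byte 0xF0 = 11110000 → 4-byte char #2 = F0 A1 9B B1.
Offset 6: leading byte 0xF3 = 11110011 → 4-byte char #3 = F3 BC AD 8A.
Offset 10: leading byte 0xE1 = 11100001 → 3-byte char #4 = E1 B3 A4.
Offset 13: leading byte 0xF1 = 11110001 → 4-byte char #5 = F1 BF A2 8E.
Offset 17: leading byte 0xF0 = 11110000 → 4-byte char #6 = F0 90 8C 85.
Leading byte 0xF0 = 11110000 matches 11110xxx → 4-byte sequence.
Byte 1: 0xF0 = 11110000, payload 000 (3 bits).
Byte 2: 0x90 = 10010000 (10xxxxxx ✓), payload 010000.
Byte 3: 0x8C = 10001100 (10xxxxxx ✓), payload 001100.
Byte 4: 0x85 = 10000101 (10xxxxxx ✓), payload 000101.
Concatenate: 000010000001100000101 = 0x10305 (21 bits → U+10305).

U+10305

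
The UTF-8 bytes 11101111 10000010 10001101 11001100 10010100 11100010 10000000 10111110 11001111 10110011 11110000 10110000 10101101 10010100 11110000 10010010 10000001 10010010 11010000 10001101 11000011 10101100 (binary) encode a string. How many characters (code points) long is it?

8

Byte at offset 0: 0xEF = 11101111 → 3-byte char (#1). Advance 3.
Byte at offset 3: 0xCC = 11001100 → 2-byte char (#2). Advance 2.
Byte at offset 5: 0xE2 = 11100010 → 3-byte char (#3). Advance 3.
Byte at offset 8: 0xCF = 11001111 → 2-byte char (#4). Advance 2.
Byte at offset 10: 0xF0 = 11110000 → 4-byte char (#5). Advance 4.
Byte at offset 14: 0xF0 = 11110000 → 4-byte char (#6). Advance 4.
Byte at offset 18: 0xD0 = 11010000 → 2-byte char (#7). Advance 2.
Byte at offset 20: 0xC3 = 11000011 → 2-byte char (#8). Advance 2.
Reached end at offset 22 after 8 code points.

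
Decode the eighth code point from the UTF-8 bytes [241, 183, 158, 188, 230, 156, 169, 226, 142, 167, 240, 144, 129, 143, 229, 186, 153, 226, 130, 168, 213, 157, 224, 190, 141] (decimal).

U+0F8D

Offset 0: leading byte 0xF1 = 11110001 → 4-byte char #1 = F1 B7 9E BC.
Offset 4: leading byte 0xE6 = 11100110 → 3-byte char #2 = E6 9C A9.
Offset 7: leading byte 0xE2 = 11100010 → 3-byte char #3 = E2 8E A7.
Offset 10: leading byte 0xF0 = 11110000 → 4-byte char #4 = F0 90 81 8F.
Offset 14: leading byte 0xE5 = 11100101 → 3-byte char #5 = E5 BA 99.
Offset 17: leading byte 0xE2 = 11100010 → 3-byte char #6 = E2 82 A8.
Offset 20: leading byte 0xD5 = 11010101 → 2-byte char #7 = D5 9D.
Offset 22: leading byte 0xE0 = 11100000 → 3-byte char #8 = E0 BE 8D.
Leading byte 0xE0 = 11100000 matches 1110xxxx → 3-byte sequence.
Byte 1: 0xE0 = 11100000, payload 0000 (4 bits).
Byte 2: 0xBE = 10111110 (10xxxxxx ✓), payload 111110.
Byte 3: 0x8D = 10001101 (10xxxxxx ✓), payload 001101.
Concatenate: 0000111110001101 = 0xF8D (16 bits → U+0F8D).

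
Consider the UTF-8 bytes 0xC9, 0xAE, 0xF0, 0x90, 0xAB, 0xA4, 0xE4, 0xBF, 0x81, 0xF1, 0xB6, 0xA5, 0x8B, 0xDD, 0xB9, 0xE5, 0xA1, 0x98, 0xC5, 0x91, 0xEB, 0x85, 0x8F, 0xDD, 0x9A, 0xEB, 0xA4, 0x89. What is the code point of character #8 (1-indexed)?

U+B14F

Offset 0: leading byte 0xC9 = 11001001 → 2-byte char #1 = C9 AE.
Offset 2: leading byte 0xF0 = 11110000 → 4-byte char #2 = F0 90 AB A4.
Offset 6: leading byte 0xE4 = 11100100 → 3-byte char #3 = E4 BF 81.
Offset 9: leading byte 0xF1 = 11110001 → 4-byte char #4 = F1 B6 A5 8B.
Offset 13: leading byte 0xDD = 11011101 → 2-byte char #5 = DD B9.
Offset 15: leading byte 0xE5 = 11100101 → 3-byte char #6 = E5 A1 98.
Offset 18: leading byte 0xC5 = 11000101 → 2-byte char #7 = C5 91.
Offset 20: leading byte 0xEB = 11101011 → 3-byte char #8 = EB 85 8F.
Leading byte 0xEB = 11101011 matches 1110xxxx → 3-byte sequence.
Byte 1: 0xEB = 11101011, payload 1011 (4 bits).
Byte 2: 0x85 = 10000101 (10xxxxxx ✓), payload 000101.
Byte 3: 0x8F = 10001111 (10xxxxxx ✓), payload 001111.
Concatenate: 1011000101001111 = 0xB14F (16 bits → U+B14F).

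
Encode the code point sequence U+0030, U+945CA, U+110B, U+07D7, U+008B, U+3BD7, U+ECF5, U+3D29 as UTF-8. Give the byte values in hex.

U+0030: 1-byte form → 30.
U+945CA: 4-byte form → F2 94 97 8A.
U+110B: 3-byte form → E1 84 8B.
U+07D7: 2-byte form → DF 97.
U+008B: 2-byte form → C2 8B.
U+3BD7: 3-byte form → E3 AF 97.
U+ECF5: 3-byte form → EE B3 B5.
U+3D29: 3-byte form → E3 B4 A9.
Concatenated (21 bytes): 30 F2 94 97 8A E1 84 8B DF 97 C2 8B E3 AF 97 EE B3 B5 E3 B4 A9.

30 F2 94 97 8A E1 84 8B DF 97 C2 8B E3 AF 97 EE B3 B5 E3 B4 A9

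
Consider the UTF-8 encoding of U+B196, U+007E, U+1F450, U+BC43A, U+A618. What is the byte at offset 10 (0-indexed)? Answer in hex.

U+B196 → 3-byte form EB 86 96 at offsets 0–2.
U+007E → 1-byte form 7E at offsets 3–3.
U+1F450 → 4-byte form F0 9F 91 90 at offsets 4–7.
U+BC43A → 4-byte form F2 BC 90 BA at offsets 8–11.
Offset 10 falls in char 4's range; it's byte 3 of F2 BC 90 BA = 0x90.

0x90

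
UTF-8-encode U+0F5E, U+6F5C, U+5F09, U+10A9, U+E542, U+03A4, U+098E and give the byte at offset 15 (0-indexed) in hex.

U+0F5E → 3-byte form E0 BD 9E at offsets 0–2.
U+6F5C → 3-byte form E6 BD 9C at offsets 3–5.
U+5F09 → 3-byte form E5 BC 89 at offsets 6–8.
U+10A9 → 3-byte form E1 82 A9 at offsets 9–11.
U+E542 → 3-byte form EE 95 82 at offsets 12–14.
U+03A4 → 2-byte form CE A4 at offsets 15–16.
Offset 15 falls in char 6's range; it's byte 1 of CE A4 = 0xCE.

0xCE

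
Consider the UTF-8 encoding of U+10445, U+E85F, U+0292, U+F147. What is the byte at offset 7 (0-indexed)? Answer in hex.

U+10445 → 4-byte form F0 90 91 85 at offsets 0–3.
U+E85F → 3-byte form EE A1 9F at offsets 4–6.
U+0292 → 2-byte form CA 92 at offsets 7–8.
Offset 7 falls in char 3's range; it's byte 1 of CA 92 = 0xCA.

0xCA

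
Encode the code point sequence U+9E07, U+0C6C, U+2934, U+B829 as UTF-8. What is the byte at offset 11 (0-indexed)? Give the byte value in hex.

U+9E07 → 3-byte form E9 B8 87 at offsets 0–2.
U+0C6C → 3-byte form E0 B1 AC at offsets 3–5.
U+2934 → 3-byte form E2 A4 B4 at offsets 6–8.
U+B829 → 3-byte form EB A0 A9 at offsets 9–11.
Offset 11 falls in char 4's range; it's byte 3 of EB A0 A9 = 0xA9.

0xA9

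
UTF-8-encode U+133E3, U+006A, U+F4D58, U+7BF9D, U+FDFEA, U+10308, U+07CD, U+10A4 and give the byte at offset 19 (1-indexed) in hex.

1-indexed offset 19 is 0-indexed offset 18.
U+133E3 → 4-byte form F0 93 8F A3 at offsets 0–3.
U+006A → 1-byte form 6A at offsets 4–4.
U+F4D58 → 4-byte form F3 B4 B5 98 at offsets 5–8.
U+7BF9D → 4-byte form F1 BB BE 9D at offsets 9–12.
U+FDFEA → 4-byte form F3 BD BF AA at offsets 13–16.
U+10308 → 4-byte form F0 90 8C 88 at offsets 17–20.
Offset 18 falls in char 6's range; it's byte 2 of F0 90 8C 88 = 0x90.

0x90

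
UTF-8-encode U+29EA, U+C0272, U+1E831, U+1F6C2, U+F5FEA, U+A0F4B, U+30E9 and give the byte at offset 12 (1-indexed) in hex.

1-indexed offset 12 is 0-indexed offset 11.
U+29EA → 3-byte form E2 A7 AA at offsets 0–2.
U+C0272 → 4-byte form F3 80 89 B2 at offsets 3–6.
U+1E831 → 4-byte form F0 9E A0 B1 at offsets 7–10.
U+1F6C2 → 4-byte form F0 9F 9B 82 at offsets 11–14.
Offset 11 falls in char 4's range; it's byte 1 of F0 9F 9B 82 = 0xF0.

0xF0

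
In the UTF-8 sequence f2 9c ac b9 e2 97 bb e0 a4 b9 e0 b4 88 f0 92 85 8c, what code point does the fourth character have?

U+0D08

Offset 0: leading byte 0xF2 = 11110010 → 4-byte char #1 = F2 9C AC B9.
Offset 4: leading byte 0xE2 = 11100010 → 3-byte char #2 = E2 97 BB.
Offset 7: leading byte 0xE0 = 11100000 → 3-byte char #3 = E0 A4 B9.
Offset 10: leading byte 0xE0 = 11100000 → 3-byte char #4 = E0 B4 88.
Leading byte 0xE0 = 11100000 matches 1110xxxx → 3-byte sequence.
Byte 1: 0xE0 = 11100000, payload 0000 (4 bits).
Byte 2: 0xB4 = 10110100 (10xxxxxx ✓), payload 110100.
Byte 3: 0x88 = 10001000 (10xxxxxx ✓), payload 001000.
Concatenate: 0000110100001000 = 0xD08 (16 bits → U+0D08).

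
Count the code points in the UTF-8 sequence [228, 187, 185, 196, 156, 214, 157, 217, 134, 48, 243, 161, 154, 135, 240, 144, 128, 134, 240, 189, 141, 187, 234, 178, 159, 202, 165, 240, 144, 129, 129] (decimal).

11

Byte at offset 0: 0xE4 = 11100100 → 3-byte char (#1). Advance 3.
Byte at offset 3: 0xC4 = 11000100 → 2-byte char (#2). Advance 2.
Byte at offset 5: 0xD6 = 11010110 → 2-byte char (#3). Advance 2.
Byte at offset 7: 0xD9 = 11011001 → 2-byte char (#4). Advance 2.
Byte at offset 9: 0x30 = 00110000 → 1-byte char (#5). Advance 1.
Byte at offset 10: 0xF3 = 11110011 → 4-byte char (#6). Advance 4.
Byte at offset 14: 0xF0 = 11110000 → 4-byte char (#7). Advance 4.
Byte at offset 18: 0xF0 = 11110000 → 4-byte char (#8). Advance 4.
Byte at offset 22: 0xEA = 11101010 → 3-byte char (#9). Advance 3.
Byte at offset 25: 0xCA = 11001010 → 2-byte char (#10). Advance 2.
Byte at offset 27: 0xF0 = 11110000 → 4-byte char (#11). Advance 4.
Reached end at offset 31 after 11 code points.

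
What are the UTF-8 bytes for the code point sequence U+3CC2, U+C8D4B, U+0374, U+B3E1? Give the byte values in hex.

E3 B3 82 F3 88 B5 8B CD B4 EB 8F A1

U+3CC2: 3-byte form → E3 B3 82.
U+C8D4B: 4-byte form → F3 88 B5 8B.
U+0374: 2-byte form → CD B4.
U+B3E1: 3-byte form → EB 8F A1.
Concatenated (12 bytes): E3 B3 82 F3 88 B5 8B CD B4 EB 8F A1.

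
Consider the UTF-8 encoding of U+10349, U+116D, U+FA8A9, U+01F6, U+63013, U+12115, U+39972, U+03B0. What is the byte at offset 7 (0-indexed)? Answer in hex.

U+10349 → 4-byte form F0 90 8D 89 at offsets 0–3.
U+116D → 3-byte form E1 85 AD at offsets 4–6.
U+FA8A9 → 4-byte form F3 BA A2 A9 at offsets 7–10.
Offset 7 falls in char 3's range; it's byte 1 of F3 BA A2 A9 = 0xF3.

0xF3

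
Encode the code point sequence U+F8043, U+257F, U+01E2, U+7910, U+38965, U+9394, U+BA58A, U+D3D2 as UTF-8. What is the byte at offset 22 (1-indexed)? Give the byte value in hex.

1-indexed offset 22 is 0-indexed offset 21.
U+F8043 → 4-byte form F3 B8 81 83 at offsets 0–3.
U+257F → 3-byte form E2 95 BF at offsets 4–6.
U+01E2 → 2-byte form C7 A2 at offsets 7–8.
U+7910 → 3-byte form E7 A4 90 at offsets 9–11.
U+38965 → 4-byte form F0 B8 A5 A5 at offsets 12–15.
U+9394 → 3-byte form E9 8E 94 at offsets 16–18.
U+BA58A → 4-byte form F2 BA 96 8A at offsets 19–22.
Offset 21 falls in char 7's range; it's byte 3 of F2 BA 96 8A = 0x96.

0x96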